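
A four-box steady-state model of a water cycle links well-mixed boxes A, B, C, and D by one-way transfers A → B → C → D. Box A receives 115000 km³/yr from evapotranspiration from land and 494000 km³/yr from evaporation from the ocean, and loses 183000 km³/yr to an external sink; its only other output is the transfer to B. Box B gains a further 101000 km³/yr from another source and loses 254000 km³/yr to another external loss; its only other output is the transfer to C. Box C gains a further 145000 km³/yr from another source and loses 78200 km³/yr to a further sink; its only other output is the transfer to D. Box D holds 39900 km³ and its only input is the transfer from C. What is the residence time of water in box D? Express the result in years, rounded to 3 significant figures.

0.117 yr

Box A: F(A→B) = (115000 + 494000) − 183000 = 426000 km³/yr.
Box B: F(B→C) = (426000 + 101000) − 254000 = 273000 km³/yr.
Box C: F(C→D) = (273000 + 145000) − 78200 = 339800 km³/yr.
Box D throughput = its input = 339800 km³/yr; τ = 39900 / 339800 = 0.1174 yr.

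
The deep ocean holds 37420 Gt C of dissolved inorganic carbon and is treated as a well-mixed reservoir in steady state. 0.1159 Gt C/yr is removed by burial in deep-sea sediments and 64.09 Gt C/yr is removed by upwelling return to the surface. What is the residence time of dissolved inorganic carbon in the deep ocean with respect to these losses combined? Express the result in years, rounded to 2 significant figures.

580 yr

Total removal = 0.1159 + 64.09 = 64.206 Gt C/yr.
τ = M / ΣF_out = 37420 / 64.206 = 582.8 yr.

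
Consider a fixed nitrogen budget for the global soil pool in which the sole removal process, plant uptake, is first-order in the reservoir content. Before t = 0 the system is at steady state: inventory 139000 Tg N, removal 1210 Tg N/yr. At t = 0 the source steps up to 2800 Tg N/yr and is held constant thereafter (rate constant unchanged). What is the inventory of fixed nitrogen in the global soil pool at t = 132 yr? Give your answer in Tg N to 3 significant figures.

Residence time τ = M₀/F₀ = 114.9 yr. The eventual steady state is M_∞ = M₀·(F₁/F₀) = 139000 × 2800/1210 = 321650 Tg N.
The anomaly ΔM(t) = M(t) − M_∞ decays as ΔM₀·e^(−t/τ) with ΔM₀ = 139000 − 321650 = −182700 Tg N.
At t = 132 yr, e^(−t/τ) = e^(−1.149) = 0.3169, so ΔM = −57890 Tg N and M = 321650 − 57890 = 263760 Tg N.

264000 Tg N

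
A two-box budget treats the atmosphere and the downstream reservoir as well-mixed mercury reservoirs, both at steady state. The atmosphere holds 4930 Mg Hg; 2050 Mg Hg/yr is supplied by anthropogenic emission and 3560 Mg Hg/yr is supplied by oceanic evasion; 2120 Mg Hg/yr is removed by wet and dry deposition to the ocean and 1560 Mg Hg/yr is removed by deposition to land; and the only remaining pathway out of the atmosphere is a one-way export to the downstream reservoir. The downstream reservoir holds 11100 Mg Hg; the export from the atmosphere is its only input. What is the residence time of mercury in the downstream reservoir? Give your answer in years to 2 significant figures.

Balance the atmosphere: ΣF_in = 2050 + 3560 = 5610.0 Mg Hg/yr.
Export to the downstream reservoir = ΣF_in − (2120 + 1560) = 1930.0 Mg Hg/yr.
At steady state the output of the downstream reservoir equals its input, 1930.0 Mg Hg/yr.
τ = M / F = 11100 / 1930.0 = 5.751 yr.

5.8 yr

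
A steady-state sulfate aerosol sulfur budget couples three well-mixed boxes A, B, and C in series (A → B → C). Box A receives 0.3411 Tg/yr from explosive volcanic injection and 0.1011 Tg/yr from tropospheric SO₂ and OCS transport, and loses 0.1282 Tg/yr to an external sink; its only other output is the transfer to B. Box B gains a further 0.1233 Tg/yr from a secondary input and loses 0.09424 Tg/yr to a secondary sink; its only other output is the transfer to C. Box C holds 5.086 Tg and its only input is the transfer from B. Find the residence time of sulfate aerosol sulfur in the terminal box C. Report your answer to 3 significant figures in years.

14.8 yr

Box A: F(A→B) = (0.3411 + 0.1011) − 0.1282 = 0.31400 Tg/yr.
Box B: F(B→C) = (0.31400 + 0.1233) − 0.09424 = 0.34306 Tg/yr.
Box C throughput = its input = 0.34306 Tg/yr; τ = 5.086 / 0.34306 = 14.83 yr.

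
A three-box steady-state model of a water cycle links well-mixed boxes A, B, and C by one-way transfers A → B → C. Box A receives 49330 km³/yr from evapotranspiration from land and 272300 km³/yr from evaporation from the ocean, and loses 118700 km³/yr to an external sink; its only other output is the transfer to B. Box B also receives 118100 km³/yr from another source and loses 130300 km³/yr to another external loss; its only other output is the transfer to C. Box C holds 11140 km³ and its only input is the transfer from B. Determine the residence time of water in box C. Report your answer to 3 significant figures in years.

Box A: F(A→B) = (49330 + 272300) − 118700 = 202930 km³/yr.
Box B: F(B→C) = (202930 + 118100) − 130300 = 190730 km³/yr.
Box C throughput = its input = 190730 km³/yr; τ = 11140 / 190730 = 0.05841 yr.

0.0584 yr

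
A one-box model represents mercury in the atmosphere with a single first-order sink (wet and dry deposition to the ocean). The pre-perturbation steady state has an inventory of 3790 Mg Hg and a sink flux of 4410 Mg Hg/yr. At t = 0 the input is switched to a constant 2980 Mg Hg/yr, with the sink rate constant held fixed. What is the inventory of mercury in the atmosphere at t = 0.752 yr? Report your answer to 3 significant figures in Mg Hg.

3070 Mg Hg

τ = M₀/F₀ = 3790/4410 = 0.8594 yr; rate constant k = 1/τ.
New steady state M_∞ = F₁/k = F₁·τ = 2980 × 0.8594 = 2561.0 Mg Hg.
M(t) = M_∞ + (M₀ − M_∞)·e^(−t/τ); t/τ = 0.752/0.8594 = 0.8750, so e^(−t/τ) = 0.4169.
M(t) = 2561.0 + 1229 × 0.4169 = 3073.3 Mg Hg.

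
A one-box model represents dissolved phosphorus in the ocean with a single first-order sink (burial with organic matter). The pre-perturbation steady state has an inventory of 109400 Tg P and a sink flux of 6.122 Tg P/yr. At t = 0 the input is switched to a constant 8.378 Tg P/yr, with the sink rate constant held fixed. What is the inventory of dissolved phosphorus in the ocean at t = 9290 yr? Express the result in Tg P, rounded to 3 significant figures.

126000 Tg P

τ = M₀/F₀ = 109400/6.122 = 17870 yr; rate constant k = 1/τ.
New steady state M_∞ = F₁/k = F₁·τ = 8.378 × 17870 = 149710 Tg P.
M(t) = M_∞ + (M₀ − M_∞)·e^(−t/τ); t/τ = 9290/17870 = 0.5199, so e^(−t/τ) = 0.5946.
M(t) = 149710 − 40310 × 0.5946 = 125740 Tg P.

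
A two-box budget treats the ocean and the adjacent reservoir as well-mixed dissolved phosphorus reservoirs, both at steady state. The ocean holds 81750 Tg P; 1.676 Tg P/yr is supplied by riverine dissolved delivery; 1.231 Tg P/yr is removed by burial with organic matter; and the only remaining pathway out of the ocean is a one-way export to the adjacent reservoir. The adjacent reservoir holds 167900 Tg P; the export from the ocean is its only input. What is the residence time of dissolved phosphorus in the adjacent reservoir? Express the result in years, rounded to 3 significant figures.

Balance the ocean: ΣF_in = 1.6760 Tg P/yr.
Export to the adjacent reservoir = ΣF_in − (1.231) = 0.44500 Tg P/yr.
At steady state the output of the adjacent reservoir equals its input, 0.44500 Tg P/yr.
τ = M / F = 167900 / 0.44500 = 377300 yr.

377000 yr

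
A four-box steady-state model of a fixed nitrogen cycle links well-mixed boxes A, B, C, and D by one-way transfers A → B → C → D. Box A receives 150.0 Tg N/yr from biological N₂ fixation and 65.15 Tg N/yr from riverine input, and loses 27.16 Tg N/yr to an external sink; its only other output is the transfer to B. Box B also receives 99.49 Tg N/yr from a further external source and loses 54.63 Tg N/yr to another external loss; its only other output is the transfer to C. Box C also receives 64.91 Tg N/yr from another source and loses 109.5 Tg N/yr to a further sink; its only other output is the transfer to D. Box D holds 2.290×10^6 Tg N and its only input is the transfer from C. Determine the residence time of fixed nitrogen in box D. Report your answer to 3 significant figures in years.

Box A: F(A→B) = (150.0 + 65.15) − 27.16 = 187.99 Tg N/yr.
Box B: F(B→C) = (187.99 + 99.49) − 54.63 = 232.85 Tg N/yr.
Box C: F(C→D) = (232.85 + 64.91) − 109.5 = 188.26 Tg N/yr.
Box D throughput = its input = 188.26 Tg N/yr; τ = 2.290×10^6 / 188.26 = 12160 yr.

12200 yr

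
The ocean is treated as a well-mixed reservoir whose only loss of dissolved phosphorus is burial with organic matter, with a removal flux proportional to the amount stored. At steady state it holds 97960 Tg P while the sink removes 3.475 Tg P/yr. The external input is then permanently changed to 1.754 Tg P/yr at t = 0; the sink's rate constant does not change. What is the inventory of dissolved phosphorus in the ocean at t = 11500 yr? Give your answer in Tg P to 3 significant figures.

The sink rate constant is k = F₀/M₀ = 3.475/97960 = 3.547×10^-5 yr⁻¹.
Solving dM/dt = F₁ − kM with M(0) = M₀ gives M(t) = F₁/k + (M₀ − F₁/k)·e^(−kt).
F₁/k = 1.754/3.547×10^-5 = 49445 Tg P; kt = 3.547×10^-5 × 11500 = 0.4079, e^(−kt) = 0.6650.
M(11500) = 49445 + (97960 − 49445) × 0.6650 = 49445 + 32260 = 81708 Tg P.

81700 Tg P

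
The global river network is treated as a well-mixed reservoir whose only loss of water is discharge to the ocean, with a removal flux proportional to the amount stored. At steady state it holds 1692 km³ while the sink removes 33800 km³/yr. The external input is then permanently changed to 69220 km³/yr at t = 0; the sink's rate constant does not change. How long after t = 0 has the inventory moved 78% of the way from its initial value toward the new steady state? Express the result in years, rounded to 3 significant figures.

0.0758 yr

τ = M₀/F₀ = 1692/33800 = 0.05006 yr.
The remaining gap fraction is e^(−t/τ); 78% covered ⇒ e^(−t/τ) = 0.220.
t = −τ ln(0.220) = 0.05006 × 1.514 = 0.07580 yr.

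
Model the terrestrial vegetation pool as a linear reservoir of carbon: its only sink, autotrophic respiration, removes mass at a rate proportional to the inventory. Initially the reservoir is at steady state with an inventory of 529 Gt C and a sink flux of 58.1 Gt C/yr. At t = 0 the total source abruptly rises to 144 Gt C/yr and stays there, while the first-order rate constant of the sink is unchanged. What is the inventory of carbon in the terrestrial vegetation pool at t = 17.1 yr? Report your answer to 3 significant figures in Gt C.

1190 Gt C

The sink rate constant is k = F₀/M₀ = 58.1/529 = 0.1098 yr⁻¹.
Solving dM/dt = F₁ − kM with M(0) = M₀ gives M(t) = F₁/k + (M₀ − F₁/k)·e^(−kt).
F₁/k = 144/0.1098 = 1311.1 Gt C; kt = 0.1098 × 17.1 = 1.878, e^(−kt) = 0.1529.
M(17.1) = 1311.1 + (529 − 1311.1) × 0.1529 = 1311.1 − 119.6 = 1191.5 Gt C.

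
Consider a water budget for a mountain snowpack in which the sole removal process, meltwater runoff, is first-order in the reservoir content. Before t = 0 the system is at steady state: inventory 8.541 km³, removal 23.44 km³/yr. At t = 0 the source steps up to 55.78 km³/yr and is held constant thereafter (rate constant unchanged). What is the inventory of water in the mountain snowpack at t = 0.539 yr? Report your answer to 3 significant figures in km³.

17.6 km³

Residence time τ = M₀/F₀ = 0.3644 yr. The eventual steady state is M_∞ = M₀·(F₁/F₀) = 8.541 × 55.78/23.44 = 20.325 km³.
The anomaly ΔM(t) = M(t) − M_∞ decays as ΔM₀·e^(−t/τ) with ΔM₀ = 8.541 − 20.325 = −11.78 km³.
At t = 0.539 yr, e^(−t/τ) = e^(−1.479) = 0.2278, so ΔM = −2.685 km³ and M = 20.325 − 2.685 = 17.640 km³.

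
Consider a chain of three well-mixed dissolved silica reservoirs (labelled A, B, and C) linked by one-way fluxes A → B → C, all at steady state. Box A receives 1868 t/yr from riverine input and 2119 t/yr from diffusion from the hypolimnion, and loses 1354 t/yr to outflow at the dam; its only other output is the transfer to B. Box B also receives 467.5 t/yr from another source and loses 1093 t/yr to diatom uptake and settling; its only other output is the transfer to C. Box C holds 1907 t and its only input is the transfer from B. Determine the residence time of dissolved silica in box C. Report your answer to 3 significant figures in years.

0.950 yr

Box A: F(A→B) = (1868 + 2119) − 1354 = 2633.0 t/yr.
Box B: F(B→C) = (2633.0 + 467.5) − 1093 = 2007.5 t/yr.
Box C throughput = its input = 2007.5 t/yr; τ = 1907 / 2007.5 = 0.9499 yr.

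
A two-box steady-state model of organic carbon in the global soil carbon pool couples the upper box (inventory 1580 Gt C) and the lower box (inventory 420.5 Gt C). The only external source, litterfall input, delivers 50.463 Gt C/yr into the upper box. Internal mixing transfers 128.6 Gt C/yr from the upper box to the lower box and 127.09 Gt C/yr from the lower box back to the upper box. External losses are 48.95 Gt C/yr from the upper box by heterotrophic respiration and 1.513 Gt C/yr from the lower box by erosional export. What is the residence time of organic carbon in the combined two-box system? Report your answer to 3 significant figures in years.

39.6 yr

Treat the two boxes together as one reservoir: the mixing fluxes between them are internal recycling, so τ = ΣM / Σ(external losses).
M_total = 1580 + 420.5 = 2000.5 Gt C.
ΣF_external_out = 48.95 + 1.513 = 50.463 Gt C/yr.
τ = M_total / ΣF_ext = 2000.5 / 50.463 = 39.64 yr.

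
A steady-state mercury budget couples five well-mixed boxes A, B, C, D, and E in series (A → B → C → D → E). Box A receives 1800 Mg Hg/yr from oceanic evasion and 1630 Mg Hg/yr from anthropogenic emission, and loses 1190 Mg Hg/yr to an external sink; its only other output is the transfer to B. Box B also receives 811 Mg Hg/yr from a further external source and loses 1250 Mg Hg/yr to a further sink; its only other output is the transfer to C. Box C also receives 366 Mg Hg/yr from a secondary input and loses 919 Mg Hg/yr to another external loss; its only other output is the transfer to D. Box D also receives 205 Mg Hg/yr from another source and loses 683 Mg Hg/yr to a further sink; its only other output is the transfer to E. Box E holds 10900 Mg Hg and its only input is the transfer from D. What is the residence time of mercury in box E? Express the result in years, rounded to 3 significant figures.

Box A: F(A→B) = (1800 + 1630) − 1190 = 2240.0 Mg Hg/yr.
Box B: F(B→C) = (2240.0 + 811) − 1250 = 1801.0 Mg Hg/yr.
Box C: F(C→D) = (1801.0 + 366) − 919 = 1248.0 Mg Hg/yr.
Box D: F(D→E) = (1248.0 + 205) − 683 = 770.00 Mg Hg/yr.
Box E throughput = its input = 770.00 Mg Hg/yr; τ = 10900 / 770.00 = 14.16 yr.

14.2 yr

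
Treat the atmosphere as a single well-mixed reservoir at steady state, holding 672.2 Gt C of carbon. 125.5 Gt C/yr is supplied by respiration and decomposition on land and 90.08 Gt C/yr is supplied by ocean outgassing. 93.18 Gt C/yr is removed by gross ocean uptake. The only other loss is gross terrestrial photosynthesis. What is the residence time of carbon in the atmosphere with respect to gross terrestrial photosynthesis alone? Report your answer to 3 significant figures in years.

5.49 yr

At steady state ΣF_in = ΣF_out.
ΣF_in = 125.5 + 90.08 = 215.58 Gt C/yr.
Gross terrestrial photosynthesis flux = ΣF_in − (93.18) = 215.58 − 93.18 = 122.4 Gt C/yr.
τ = M / F = 672.2 / 122.4 = 5.492 yr.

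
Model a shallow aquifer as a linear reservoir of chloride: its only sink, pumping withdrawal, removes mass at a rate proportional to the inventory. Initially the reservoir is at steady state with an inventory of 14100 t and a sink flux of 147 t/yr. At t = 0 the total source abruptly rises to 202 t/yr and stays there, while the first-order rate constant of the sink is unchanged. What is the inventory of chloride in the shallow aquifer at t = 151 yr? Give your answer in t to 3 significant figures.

18300 t

Residence time τ = M₀/F₀ = 95.92 yr. The eventual steady state is M_∞ = M₀·(F₁/F₀) = 14100 × 202/147 = 19376 t.
The anomaly ΔM(t) = M(t) − M_∞ decays as ΔM₀·e^(−t/τ) with ΔM₀ = 14100 − 19376 = −5276 t.
At t = 151 yr, e^(−t/τ) = e^(−1.574) = 0.2072, so ΔM = −1093 t and M = 19376 − 1093 = 18283 t.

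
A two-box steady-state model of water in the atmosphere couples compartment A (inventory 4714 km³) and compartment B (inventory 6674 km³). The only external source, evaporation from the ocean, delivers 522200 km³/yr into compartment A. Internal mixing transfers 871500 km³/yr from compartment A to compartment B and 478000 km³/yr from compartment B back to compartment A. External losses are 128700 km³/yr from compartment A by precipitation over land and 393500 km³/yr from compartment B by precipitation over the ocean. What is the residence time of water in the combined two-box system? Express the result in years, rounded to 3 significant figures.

0.0218 yr

Residence time in the combined system uses the total inventory and the total *external* removal — internal exchanges between the two boxes cancel.
M_total = 4714 + 6674 = 11388 km³.
ΣF_external_out = 128700 + 393500 = 522200 km³/yr.
τ = M_total / ΣF_ext = 11388 / 522200 = 0.02181 yr.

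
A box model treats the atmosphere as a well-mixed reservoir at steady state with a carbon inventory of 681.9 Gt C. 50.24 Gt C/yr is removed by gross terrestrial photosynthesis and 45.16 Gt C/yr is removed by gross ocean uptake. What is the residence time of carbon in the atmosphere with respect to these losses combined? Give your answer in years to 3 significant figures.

7.15 yr

Total removal = 50.24 + 45.16 = 95.400 Gt C/yr.
τ = M / ΣF_out = 681.9 / 95.400 = 7.148 yr.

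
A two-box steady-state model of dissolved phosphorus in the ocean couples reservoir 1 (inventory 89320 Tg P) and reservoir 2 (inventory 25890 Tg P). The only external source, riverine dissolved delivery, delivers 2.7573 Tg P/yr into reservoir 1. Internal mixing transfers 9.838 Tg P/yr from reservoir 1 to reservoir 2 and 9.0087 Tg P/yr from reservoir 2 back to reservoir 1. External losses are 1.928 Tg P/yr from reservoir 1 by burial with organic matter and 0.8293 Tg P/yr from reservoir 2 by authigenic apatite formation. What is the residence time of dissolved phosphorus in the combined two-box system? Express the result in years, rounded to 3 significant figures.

Treat the two boxes together as one reservoir: the mixing fluxes between them are internal recycling, so τ = ΣM / Σ(external losses).
M_total = 89320 + 25890 = 115210 Tg P.
ΣF_external_out = 1.928 + 0.8293 = 2.7573 Tg P/yr.
τ = M_total / ΣF_ext = 115210 / 2.7573 = 41780 yr.

41800 yr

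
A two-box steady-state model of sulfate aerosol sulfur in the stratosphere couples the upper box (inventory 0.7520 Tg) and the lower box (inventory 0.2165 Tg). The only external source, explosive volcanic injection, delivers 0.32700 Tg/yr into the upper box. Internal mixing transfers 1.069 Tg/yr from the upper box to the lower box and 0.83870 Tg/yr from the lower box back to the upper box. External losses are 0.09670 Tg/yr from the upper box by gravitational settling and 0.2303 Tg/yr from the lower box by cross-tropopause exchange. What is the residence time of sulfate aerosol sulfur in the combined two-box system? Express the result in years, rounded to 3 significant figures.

For the system as a whole, the A↔B exchange is internal and contributes nothing to the throughput; only the external sinks remove mass.
M_total = 0.7520 + 0.2165 = 0.96850 Tg.
ΣF_external_out = 0.09670 + 0.2303 = 0.32700 Tg/yr.
τ = M_total / ΣF_ext = 0.96850 / 0.32700 = 2.962 yr.

2.96 yr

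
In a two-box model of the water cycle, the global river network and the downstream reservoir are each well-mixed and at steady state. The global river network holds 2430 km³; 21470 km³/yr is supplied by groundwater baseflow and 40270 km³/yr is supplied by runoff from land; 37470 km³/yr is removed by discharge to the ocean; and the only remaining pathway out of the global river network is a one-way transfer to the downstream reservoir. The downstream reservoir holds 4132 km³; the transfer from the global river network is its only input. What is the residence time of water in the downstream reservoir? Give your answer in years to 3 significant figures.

0.170 yr

Balance the global river network: ΣF_in = 21470 + 40270 = 61740 km³/yr.
Transfer to the downstream reservoir = ΣF_in − (37470) = 24270 km³/yr.
At steady state the output of the downstream reservoir equals its input, 24270 km³/yr.
τ = M / F = 4132 / 24270 = 0.1703 yr.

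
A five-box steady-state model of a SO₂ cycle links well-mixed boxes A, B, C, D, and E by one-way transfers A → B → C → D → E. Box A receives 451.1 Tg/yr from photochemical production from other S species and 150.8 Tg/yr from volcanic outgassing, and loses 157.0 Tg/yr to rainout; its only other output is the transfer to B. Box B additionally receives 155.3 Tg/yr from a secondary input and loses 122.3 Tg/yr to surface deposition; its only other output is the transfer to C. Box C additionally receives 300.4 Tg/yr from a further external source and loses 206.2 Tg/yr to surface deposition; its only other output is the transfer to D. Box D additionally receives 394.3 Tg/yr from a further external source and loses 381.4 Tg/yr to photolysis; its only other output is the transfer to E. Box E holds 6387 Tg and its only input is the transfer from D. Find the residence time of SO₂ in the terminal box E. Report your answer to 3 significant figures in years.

Box A: F(A→B) = (451.1 + 150.8) − 157.0 = 444.90 Tg/yr.
Box B: F(B→C) = (444.90 + 155.3) − 122.3 = 477.90 Tg/yr.
Box C: F(C→D) = (477.90 + 300.4) − 206.2 = 572.10 Tg/yr.
Box D: F(D→E) = (572.10 + 394.3) − 381.4 = 585.00 Tg/yr.
Box E throughput = its input = 585.00 Tg/yr; τ = 6387 / 585.00 = 10.92 yr.

10.9 yr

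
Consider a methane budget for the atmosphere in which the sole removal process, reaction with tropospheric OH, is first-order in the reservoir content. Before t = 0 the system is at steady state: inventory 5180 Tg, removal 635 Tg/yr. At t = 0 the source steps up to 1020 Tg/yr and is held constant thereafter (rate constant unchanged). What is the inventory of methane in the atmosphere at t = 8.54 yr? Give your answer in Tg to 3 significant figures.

The sink rate constant is k = F₀/M₀ = 635/5180 = 0.1226 yr⁻¹.
Solving dM/dt = F₁ − kM with M(0) = M₀ gives M(t) = F₁/k + (M₀ − F₁/k)·e^(−kt).
F₁/k = 1020/0.1226 = 8320.6 Tg; kt = 0.1226 × 8.54 = 1.047, e^(−kt) = 0.3510.
M(8.54) = 8320.6 + (5180 − 8320.6) × 0.3510 = 8320.6 − 1102 = 7218.2 Tg.

7220 Tg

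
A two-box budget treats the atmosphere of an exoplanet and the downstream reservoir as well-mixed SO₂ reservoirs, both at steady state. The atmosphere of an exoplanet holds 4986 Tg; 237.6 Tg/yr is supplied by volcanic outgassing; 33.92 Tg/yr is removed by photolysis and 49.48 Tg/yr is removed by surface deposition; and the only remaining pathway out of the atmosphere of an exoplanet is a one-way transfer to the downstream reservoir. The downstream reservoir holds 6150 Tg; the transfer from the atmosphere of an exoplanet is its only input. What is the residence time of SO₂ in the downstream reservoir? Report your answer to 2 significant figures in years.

Balance the atmosphere of an exoplanet: ΣF_in = 237.60 Tg/yr.
Transfer to the downstream reservoir = ΣF_in − (33.92 + 49.48) = 154.20 Tg/yr.
At steady state the output of the downstream reservoir equals its input, 154.20 Tg/yr.
τ = M / F = 6150 / 154.20 = 39.88 yr.

40 yr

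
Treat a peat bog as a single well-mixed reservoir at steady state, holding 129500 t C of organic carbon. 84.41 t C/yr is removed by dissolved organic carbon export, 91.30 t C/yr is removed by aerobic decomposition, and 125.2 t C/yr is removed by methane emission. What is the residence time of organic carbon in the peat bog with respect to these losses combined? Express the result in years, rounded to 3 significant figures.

Total removal = 84.41 + 91.30 + 125.2 = 300.91 t C/yr.
τ = M / ΣF_out = 129500 / 300.91 = 430.4 yr.

430 yr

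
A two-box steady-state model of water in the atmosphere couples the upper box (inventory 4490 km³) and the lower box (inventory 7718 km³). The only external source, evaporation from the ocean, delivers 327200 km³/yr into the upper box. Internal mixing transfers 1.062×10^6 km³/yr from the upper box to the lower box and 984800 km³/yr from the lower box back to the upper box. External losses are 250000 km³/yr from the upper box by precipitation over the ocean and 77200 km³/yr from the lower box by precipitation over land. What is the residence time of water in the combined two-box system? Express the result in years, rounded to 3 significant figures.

0.0373 yr

Residence time in the combined system uses the total inventory and the total *external* removal — internal exchanges between the two boxes cancel.
M_total = 4490 + 7718 = 12208 km³.
ΣF_external_out = 250000 + 77200 = 327200 km³/yr.
τ = M_total / ΣF_ext = 12208 / 327200 = 0.03731 yr.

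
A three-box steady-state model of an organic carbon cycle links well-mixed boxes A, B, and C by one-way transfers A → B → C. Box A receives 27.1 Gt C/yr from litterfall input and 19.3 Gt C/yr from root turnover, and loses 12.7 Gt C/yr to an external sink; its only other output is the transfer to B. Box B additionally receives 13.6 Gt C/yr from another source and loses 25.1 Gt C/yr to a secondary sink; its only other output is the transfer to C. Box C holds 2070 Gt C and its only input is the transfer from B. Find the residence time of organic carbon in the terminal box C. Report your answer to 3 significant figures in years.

Box A: F(A→B) = (27.1 + 19.3) − 12.7 = 33.700 Gt C/yr.
Box B: F(B→C) = (33.700 + 13.6) − 25.1 = 22.200 Gt C/yr.
Box C throughput = its input = 22.200 Gt C/yr; τ = 2070 / 22.200 = 93.24 yr.

93.2 yr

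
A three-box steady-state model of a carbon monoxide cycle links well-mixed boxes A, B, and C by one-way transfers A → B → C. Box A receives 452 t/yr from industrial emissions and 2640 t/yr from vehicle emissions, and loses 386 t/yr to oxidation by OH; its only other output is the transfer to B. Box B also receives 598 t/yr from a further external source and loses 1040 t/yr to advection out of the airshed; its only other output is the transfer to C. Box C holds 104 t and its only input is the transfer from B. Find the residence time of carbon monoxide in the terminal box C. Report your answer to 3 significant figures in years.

0.0459 yr

Box A: F(A→B) = (452 + 2640) − 386 = 2706.0 t/yr.
Box B: F(B→C) = (2706.0 + 598) − 1040 = 2264.0 t/yr.
Box C throughput = its input = 2264.0 t/yr; τ = 104 / 2264.0 = 0.04594 yr.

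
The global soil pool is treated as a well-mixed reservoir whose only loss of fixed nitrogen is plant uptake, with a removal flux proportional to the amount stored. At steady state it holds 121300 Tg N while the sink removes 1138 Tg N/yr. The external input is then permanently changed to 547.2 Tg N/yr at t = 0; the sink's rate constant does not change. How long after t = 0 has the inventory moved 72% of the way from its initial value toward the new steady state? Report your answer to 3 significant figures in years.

136 yr

τ = M₀/F₀ = 121300/1138 = 106.6 yr.
The remaining gap fraction is e^(−t/τ); 72% covered ⇒ e^(−t/τ) = 0.280.
t = −τ ln(0.280) = 106.6 × 1.273 = 135.7 yr.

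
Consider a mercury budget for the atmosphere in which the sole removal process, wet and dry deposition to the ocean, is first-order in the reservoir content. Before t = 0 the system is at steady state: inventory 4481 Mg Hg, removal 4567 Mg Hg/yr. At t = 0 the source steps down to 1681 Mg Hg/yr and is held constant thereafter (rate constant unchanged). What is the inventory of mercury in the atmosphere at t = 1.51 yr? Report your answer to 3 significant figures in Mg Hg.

2260 Mg Hg

The sink rate constant is k = F₀/M₀ = 4567/4481 = 1.019 yr⁻¹.
Solving dM/dt = F₁ − kM with M(0) = M₀ gives M(t) = F₁/k + (M₀ − F₁/k)·e^(−kt).
F₁/k = 1681/1.019 = 1649.3 Mg Hg; kt = 1.019 × 1.51 = 1.539, e^(−kt) = 0.2146.
M(1.51) = 1649.3 + (4481 − 1649.3) × 0.2146 = 1649.3 + 607.7 = 2257.0 Mg Hg.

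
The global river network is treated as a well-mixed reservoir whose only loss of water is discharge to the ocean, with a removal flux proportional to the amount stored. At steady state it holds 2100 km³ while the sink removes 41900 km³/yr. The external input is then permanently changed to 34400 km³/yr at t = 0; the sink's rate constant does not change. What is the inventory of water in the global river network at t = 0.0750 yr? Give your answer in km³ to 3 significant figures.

1810 km³

τ = M₀/F₀ = 2100/41900 = 0.05012 yr; rate constant k = 1/τ.
New steady state M_∞ = F₁/k = F₁·τ = 34400 × 0.05012 = 1724.1 km³.
M(t) = M_∞ + (M₀ − M_∞)·e^(−t/τ); t/τ = 0.0750/0.05012 = 1.496, so e^(−t/τ) = 0.2239.
M(t) = 1724.1 + 375.9 × 0.2239 = 1808.3 km³.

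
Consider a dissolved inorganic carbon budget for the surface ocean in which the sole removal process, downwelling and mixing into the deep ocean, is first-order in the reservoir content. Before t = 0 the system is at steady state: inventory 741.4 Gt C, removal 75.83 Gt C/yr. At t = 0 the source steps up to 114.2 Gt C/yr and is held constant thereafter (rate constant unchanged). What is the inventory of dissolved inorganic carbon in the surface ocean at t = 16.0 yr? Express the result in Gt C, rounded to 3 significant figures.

Residence time τ = M₀/F₀ = 9.777 yr. The eventual steady state is M_∞ = M₀·(F₁/F₀) = 741.4 × 114.2/75.83 = 1116.5 Gt C.
The anomaly ΔM(t) = M(t) − M_∞ decays as ΔM₀·e^(−t/τ) with ΔM₀ = 741.4 − 1116.5 = −375.1 Gt C.
At t = 16.0 yr, e^(−t/τ) = e^(−1.636) = 0.1947, so ΔM = −73.03 Gt C and M = 1116.5 − 73.03 = 1043.5 Gt C.

1040 Gt C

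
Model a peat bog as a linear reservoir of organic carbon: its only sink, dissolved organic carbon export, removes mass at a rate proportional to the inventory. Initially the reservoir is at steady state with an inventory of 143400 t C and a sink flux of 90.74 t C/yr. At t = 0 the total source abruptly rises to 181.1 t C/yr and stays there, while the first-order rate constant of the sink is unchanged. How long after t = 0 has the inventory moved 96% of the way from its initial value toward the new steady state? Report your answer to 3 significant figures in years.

5090 yr

τ = M₀/F₀ = 143400/90.74 = 1580 yr.
The remaining gap fraction is e^(−t/τ); 96% covered ⇒ e^(−t/τ) = 0.0400.
t = −τ ln(0.0400) = 1580 × 3.219 = 5087 yr.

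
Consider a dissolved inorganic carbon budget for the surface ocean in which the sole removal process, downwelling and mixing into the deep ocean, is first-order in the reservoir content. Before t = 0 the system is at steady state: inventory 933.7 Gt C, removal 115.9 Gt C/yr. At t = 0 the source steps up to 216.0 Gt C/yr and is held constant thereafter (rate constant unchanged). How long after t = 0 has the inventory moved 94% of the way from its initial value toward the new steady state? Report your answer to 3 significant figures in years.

τ = M₀/F₀ = 933.7/115.9 = 8.056 yr.
The remaining gap fraction is e^(−t/τ); 94% covered ⇒ e^(−t/τ) = 0.0600.
t = −τ ln(0.0600) = 8.056 × 2.813 = 22.67 yr.

22.7 yr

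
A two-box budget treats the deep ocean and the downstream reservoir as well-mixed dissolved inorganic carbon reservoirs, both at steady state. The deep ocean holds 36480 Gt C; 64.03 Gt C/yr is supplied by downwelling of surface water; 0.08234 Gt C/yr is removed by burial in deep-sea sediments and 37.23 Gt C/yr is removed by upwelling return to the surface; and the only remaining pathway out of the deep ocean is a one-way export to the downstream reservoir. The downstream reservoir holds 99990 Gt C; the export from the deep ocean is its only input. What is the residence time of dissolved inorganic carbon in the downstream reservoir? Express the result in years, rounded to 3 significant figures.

3740 yr

Balance the deep ocean: ΣF_in = 64.030 Gt C/yr.
Export to the downstream reservoir = ΣF_in − (0.08234 + 37.23) = 26.718 Gt C/yr.
At steady state the output of the downstream reservoir equals its input, 26.718 Gt C/yr.
τ = M / F = 99990 / 26.718 = 3742 yr.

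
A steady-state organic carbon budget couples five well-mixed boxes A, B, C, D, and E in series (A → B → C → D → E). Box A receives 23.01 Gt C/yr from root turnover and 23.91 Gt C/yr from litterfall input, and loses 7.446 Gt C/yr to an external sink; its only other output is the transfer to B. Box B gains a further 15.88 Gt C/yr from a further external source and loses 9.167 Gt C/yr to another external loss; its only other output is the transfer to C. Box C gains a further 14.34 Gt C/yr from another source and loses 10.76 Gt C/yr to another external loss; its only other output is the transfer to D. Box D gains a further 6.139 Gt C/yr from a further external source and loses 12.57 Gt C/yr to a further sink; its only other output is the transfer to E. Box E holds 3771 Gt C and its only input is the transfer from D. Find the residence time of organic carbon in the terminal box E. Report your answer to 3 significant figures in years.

Box A: F(A→B) = (23.01 + 23.91) − 7.446 = 39.474 Gt C/yr.
Box B: F(B→C) = (39.474 + 15.88) − 9.167 = 46.187 Gt C/yr.
Box C: F(C→D) = (46.187 + 14.34) − 10.76 = 49.767 Gt C/yr.
Box D: F(D→E) = (49.767 + 6.139) − 12.57 = 43.336 Gt C/yr.
Box E throughput = its input = 43.336 Gt C/yr; τ = 3771 / 43.336 = 87.02 yr.

87.0 yr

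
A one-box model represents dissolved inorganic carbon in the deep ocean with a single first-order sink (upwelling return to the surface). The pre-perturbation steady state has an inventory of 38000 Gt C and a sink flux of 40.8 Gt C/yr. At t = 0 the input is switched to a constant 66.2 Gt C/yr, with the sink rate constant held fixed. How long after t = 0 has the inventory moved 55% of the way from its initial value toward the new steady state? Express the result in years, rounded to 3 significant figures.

τ = M₀/F₀ = 38000/40.8 = 931.4 yr.
The remaining gap fraction is e^(−t/τ); 55% covered ⇒ e^(−t/τ) = 0.450.
t = −τ ln(0.450) = 931.4 × 0.7985 = 743.7 yr.

744 yr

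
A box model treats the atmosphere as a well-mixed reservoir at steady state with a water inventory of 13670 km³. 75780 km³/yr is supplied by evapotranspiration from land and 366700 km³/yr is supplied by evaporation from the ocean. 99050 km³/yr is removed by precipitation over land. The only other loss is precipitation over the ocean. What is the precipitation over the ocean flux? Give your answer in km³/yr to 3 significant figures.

343000 km³/yr

At steady state ΣF_in = ΣF_out.
ΣF_in = 75780 + 366700 = 442480 km³/yr.
Precipitation over the ocean flux = ΣF_in − (99050) = 442480 − 99050 = 343400 km³/yr.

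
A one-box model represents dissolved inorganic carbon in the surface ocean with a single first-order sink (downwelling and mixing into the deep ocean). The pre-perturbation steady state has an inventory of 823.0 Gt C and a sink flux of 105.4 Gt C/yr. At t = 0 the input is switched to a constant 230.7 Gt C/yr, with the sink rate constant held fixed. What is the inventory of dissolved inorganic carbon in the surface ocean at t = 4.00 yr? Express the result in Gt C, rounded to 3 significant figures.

τ = M₀/F₀ = 823.0/105.4 = 7.808 yr; rate constant k = 1/τ.
New steady state M_∞ = F₁/k = F₁·τ = 230.7 × 7.808 = 1801.4 Gt C.
M(t) = M_∞ + (M₀ − M_∞)·e^(−t/τ); t/τ = 4.00/7.808 = 0.5123, so e^(−t/τ) = 0.5991.
M(t) = 1801.4 − 978.4 × 0.5991 = 1215.2 Gt C.

1220 Gt C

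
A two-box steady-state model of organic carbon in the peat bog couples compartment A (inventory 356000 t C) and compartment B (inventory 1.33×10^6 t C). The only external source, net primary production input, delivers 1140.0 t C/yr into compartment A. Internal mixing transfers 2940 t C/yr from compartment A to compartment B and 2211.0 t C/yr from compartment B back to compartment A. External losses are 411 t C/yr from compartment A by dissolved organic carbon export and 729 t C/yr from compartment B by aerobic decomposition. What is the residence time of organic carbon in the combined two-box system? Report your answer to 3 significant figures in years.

Treat the two boxes together as one reservoir: the mixing fluxes between them are internal recycling, so τ = ΣM / Σ(external losses).
M_total = 356000 + 1.33×10^6 = 1.6860×10^6 t C.
ΣF_external_out = 411 + 729 = 1140.0 t C/yr.
τ = M_total / ΣF_ext = 1.6860×10^6 / 1140.0 = 1479 yr.

1480 yr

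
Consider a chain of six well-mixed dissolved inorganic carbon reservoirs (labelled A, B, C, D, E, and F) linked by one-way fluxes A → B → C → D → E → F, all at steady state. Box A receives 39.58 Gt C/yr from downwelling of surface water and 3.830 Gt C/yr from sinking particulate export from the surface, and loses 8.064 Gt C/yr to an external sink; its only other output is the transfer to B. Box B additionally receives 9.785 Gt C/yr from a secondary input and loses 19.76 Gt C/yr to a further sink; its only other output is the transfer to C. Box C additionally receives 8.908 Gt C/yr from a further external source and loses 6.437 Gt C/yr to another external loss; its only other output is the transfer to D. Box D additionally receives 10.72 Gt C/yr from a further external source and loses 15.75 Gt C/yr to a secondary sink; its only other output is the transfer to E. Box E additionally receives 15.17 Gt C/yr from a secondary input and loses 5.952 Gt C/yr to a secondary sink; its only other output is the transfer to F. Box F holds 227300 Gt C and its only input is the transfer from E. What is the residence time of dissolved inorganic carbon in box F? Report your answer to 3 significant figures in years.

7100 yr

Box A: F(A→B) = (39.58 + 3.830) − 8.064 = 35.346 Gt C/yr.
Box B: F(B→C) = (35.346 + 9.785) − 19.76 = 25.371 Gt C/yr.
Box C: F(C→D) = (25.371 + 8.908) − 6.437 = 27.842 Gt C/yr.
Box D: F(D→E) = (27.842 + 10.72) − 15.75 = 22.812 Gt C/yr.
Box E: F(E→F) = (22.812 + 15.17) − 5.952 = 32.030 Gt C/yr.
Box F throughput = its input = 32.030 Gt C/yr; τ = 227300 / 32.030 = 7096 yr.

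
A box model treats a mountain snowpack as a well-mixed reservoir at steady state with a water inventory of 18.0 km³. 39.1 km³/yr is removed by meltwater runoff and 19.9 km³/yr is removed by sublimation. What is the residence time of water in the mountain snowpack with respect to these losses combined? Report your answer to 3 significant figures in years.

0.305 yr

Total removal = 39.10 + 19.90 = 59.000 km³/yr.
τ = M / ΣF_out = 18.0 / 59.000 = 0.3051 yr.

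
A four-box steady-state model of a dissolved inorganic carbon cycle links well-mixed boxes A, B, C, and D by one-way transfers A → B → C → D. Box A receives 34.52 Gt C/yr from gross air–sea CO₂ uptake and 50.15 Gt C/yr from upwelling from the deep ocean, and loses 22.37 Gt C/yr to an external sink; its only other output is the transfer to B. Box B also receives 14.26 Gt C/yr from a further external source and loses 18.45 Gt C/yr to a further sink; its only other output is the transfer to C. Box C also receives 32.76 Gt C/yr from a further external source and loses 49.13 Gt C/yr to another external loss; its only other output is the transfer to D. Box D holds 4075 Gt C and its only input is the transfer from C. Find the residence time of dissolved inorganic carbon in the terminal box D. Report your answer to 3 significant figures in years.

Box A: F(A→B) = (34.52 + 50.15) − 22.37 = 62.300 Gt C/yr.
Box B: F(B→C) = (62.300 + 14.26) − 18.45 = 58.110 Gt C/yr.
Box C: F(C→D) = (58.110 + 32.76) − 49.13 = 41.740 Gt C/yr.
Box D throughput = its input = 41.740 Gt C/yr; τ = 4075 / 41.740 = 97.63 yr.

97.6 yr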